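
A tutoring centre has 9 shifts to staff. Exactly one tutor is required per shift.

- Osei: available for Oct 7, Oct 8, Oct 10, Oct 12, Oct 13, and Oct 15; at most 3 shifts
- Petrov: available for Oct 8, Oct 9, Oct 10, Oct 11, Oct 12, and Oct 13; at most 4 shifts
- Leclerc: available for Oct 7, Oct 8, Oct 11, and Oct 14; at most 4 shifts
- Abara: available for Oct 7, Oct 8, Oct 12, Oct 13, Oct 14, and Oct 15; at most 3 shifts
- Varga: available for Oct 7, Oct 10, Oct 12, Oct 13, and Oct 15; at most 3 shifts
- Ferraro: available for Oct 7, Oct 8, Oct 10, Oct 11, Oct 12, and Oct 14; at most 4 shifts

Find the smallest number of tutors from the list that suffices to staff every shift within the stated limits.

3

9 slots to fill and no one can take more than 4, so at least ⌈9/4⌉ = 3 tutors are needed.
Osei, Petrov, and Leclerc alone can cover everything: Oct 7→Osei, Oct 8→Leclerc, Oct 9→Petrov, Oct 10→Osei, Oct 11→Petrov, Oct 12→Petrov, Oct 13→Petrov, Oct 14→Leclerc, Oct 15→Osei.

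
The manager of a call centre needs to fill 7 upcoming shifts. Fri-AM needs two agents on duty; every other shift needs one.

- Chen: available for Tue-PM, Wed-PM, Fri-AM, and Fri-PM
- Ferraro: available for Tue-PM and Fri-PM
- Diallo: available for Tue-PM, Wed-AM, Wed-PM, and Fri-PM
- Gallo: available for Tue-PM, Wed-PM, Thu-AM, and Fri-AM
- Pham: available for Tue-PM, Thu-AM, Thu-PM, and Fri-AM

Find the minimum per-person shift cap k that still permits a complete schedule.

With 5 agents and 8 worker-slots to fill, someone must work at least ⌈8/5⌉ = 2 shifts, so k ≥ 2.
k = 2 works: Tue-PM→Ferraro, Wed-AM→Diallo, Wed-PM→Chen, Thu-AM→Gallo, Thu-PM→Pham, Fri-AM→Chen+Gallo, Fri-PM→Ferraro.
Loads: Chen 2, Ferraro 2, Diallo 1, Gallo 2, Pham 1 — all ≤ 2.

2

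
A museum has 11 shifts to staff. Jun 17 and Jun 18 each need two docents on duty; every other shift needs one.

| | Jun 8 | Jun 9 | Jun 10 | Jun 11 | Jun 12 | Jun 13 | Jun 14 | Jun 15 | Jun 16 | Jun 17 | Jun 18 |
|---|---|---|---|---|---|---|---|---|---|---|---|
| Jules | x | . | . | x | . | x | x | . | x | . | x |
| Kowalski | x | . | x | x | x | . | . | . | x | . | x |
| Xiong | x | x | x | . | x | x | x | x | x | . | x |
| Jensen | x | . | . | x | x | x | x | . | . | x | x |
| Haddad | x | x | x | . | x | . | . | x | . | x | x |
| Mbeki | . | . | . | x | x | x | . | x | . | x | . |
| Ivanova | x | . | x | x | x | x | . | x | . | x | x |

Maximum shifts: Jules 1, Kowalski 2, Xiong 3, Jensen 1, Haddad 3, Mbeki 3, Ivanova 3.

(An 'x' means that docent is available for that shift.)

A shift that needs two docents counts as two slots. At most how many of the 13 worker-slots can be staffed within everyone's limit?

Total capacity across all docents is 1+2+3+1+3+3+3 = 16, and 13 slots are needed, so at most 13 can be filled.
An assignment achieving 13: Jun 8→Haddad, Jun 9→Xiong, Jun 10→Kowalski, Jun 11→Mbeki, Jun 12→Mbeki, Jun 13→Xiong, Jun 14→Jules, Jun 15→Xiong, Jun 16→Kowalski, Jun 17→Jensen+Haddad, Jun 18→Haddad+Ivanova.
Loads: Jules 1/1, Kowalski 2/2, Xiong 3/3, Jensen 1/1, Haddad 3/3, Mbeki 2/3, Ivanova 1/3.

13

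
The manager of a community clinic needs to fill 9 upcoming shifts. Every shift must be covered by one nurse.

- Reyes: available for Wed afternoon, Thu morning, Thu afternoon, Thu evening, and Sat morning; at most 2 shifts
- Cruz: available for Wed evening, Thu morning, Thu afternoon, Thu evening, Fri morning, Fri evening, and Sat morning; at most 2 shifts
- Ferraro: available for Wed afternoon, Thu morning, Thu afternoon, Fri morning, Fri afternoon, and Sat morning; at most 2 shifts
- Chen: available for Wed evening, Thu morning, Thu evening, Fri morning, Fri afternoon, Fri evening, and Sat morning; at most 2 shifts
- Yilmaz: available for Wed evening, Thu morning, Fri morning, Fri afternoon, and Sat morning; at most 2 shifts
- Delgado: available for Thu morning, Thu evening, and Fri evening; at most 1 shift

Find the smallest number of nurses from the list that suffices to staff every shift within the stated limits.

9 slots to fill and no one can take more than 2, so at least ⌈9/2⌉ = 5 nurses are needed.
Reyes, Cruz, Ferraro, Chen, and Yilmaz alone can cover everything: Wed afternoon→Reyes, Wed evening→Cruz, Thu morning→Chen, Thu afternoon→Reyes, Thu evening→Chen, Fri morning→Ferraro, Fri afternoon→Ferraro, Fri evening→Cruz, Sat morning→Yilmaz.

5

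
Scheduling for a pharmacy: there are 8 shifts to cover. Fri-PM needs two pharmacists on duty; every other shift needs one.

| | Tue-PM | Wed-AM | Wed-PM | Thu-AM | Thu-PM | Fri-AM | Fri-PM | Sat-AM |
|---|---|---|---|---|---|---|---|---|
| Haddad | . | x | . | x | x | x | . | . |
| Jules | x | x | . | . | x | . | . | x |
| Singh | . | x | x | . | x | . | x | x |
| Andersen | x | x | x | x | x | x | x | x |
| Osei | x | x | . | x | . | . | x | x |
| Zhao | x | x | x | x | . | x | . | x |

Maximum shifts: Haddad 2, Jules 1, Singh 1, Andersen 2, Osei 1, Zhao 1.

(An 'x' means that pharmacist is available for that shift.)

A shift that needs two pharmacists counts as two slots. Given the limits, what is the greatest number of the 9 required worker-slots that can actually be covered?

Total capacity across all pharmacists is 2+1+1+2+1+1 = 8, and 9 slots are needed, so at most 8 can be filled.
An assignment achieving 8: Tue-PM→Jules, Wed-PM→Singh, Thu-AM→Haddad, Thu-PM→Andersen, Fri-AM→Haddad, Fri-PM→Andersen+Osei, Sat-AM→Zhao.
Loads: Haddad 2/2, Jules 1/1, Singh 1/1, Andersen 2/2, Osei 1/1, Zhao 1/1.

8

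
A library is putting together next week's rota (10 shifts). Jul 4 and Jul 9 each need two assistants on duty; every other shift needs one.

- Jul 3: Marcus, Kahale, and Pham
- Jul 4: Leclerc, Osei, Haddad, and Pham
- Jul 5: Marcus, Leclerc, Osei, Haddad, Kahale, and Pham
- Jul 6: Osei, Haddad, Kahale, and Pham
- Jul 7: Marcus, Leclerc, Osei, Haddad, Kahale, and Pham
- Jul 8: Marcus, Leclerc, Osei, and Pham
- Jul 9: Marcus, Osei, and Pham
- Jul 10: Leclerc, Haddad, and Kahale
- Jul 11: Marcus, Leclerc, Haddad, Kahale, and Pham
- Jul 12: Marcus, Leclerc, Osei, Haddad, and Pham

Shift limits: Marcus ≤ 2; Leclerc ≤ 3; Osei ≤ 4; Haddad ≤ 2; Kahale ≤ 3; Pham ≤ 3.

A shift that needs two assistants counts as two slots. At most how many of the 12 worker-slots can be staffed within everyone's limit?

Total capacity across all assistants is 2+3+4+2+3+3 = 17, and 12 slots are needed, so at most 12 can be filled.
An assignment achieving 12: Jul 3→Marcus, Jul 4→Leclerc+Osei, Jul 5→Haddad, Jul 6→Osei, Jul 7→Kahale, Jul 8→Leclerc, Jul 9→Marcus+Osei, Jul 10→Leclerc, Jul 11→Haddad, Jul 12→Osei.
Loads: Marcus 2/2, Leclerc 3/3, Osei 4/4, Haddad 2/2, Kahale 1/3, Pham 0/3.

12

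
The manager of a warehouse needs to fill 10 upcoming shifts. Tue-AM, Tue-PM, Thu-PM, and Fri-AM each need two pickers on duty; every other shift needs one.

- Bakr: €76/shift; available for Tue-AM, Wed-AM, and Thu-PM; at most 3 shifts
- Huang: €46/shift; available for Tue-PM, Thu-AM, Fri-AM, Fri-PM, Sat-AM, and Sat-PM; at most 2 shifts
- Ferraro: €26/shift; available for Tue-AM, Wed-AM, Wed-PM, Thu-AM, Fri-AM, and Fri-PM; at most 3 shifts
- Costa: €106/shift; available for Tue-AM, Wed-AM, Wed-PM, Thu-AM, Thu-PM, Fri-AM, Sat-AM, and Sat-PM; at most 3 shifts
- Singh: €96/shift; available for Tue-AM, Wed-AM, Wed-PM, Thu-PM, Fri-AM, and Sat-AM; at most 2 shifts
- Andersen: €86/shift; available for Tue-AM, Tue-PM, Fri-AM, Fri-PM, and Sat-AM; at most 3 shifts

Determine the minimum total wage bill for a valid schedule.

Tue-PM can only be covered by Huang and Andersen, so that assignment is forced.
Picking the cheapest available picker for each shift independently would cost €674, but that ignores the shift limits.
An optimal schedule: Tue-AM→Bakr+Andersen, Tue-PM→Huang+Andersen, Wed-AM→Bakr, Wed-PM→Ferraro, Thu-AM→Ferraro, Thu-PM→Bakr+Singh, Fri-AM→Singh+Costa, Fri-PM→Ferraro, Sat-AM→Andersen, Sat-PM→Huang.
Total: 76 + 86 + 46 + 86 + 76 + 26 + 26 + 76 + 96 + 96 + 106 + 26 + 86 + 46 = €954.

€954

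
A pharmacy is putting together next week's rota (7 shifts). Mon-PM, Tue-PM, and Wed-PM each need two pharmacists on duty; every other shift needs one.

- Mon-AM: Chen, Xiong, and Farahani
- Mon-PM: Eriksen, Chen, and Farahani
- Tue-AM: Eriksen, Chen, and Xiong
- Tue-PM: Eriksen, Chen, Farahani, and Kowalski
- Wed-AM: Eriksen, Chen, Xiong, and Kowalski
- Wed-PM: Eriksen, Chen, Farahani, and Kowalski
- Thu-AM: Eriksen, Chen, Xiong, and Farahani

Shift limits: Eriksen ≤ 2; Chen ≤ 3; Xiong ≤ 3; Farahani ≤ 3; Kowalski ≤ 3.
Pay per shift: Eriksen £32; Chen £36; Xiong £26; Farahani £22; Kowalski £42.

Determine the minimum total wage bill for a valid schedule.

Picking the cheapest available pharmacist for each shift independently would cost £258, but that ignores the shift limits.
An optimal schedule: Mon-AM→Farahani, Mon-PM→Farahani+Eriksen, Tue-AM→Xiong, Tue-PM→Farahani+Chen, Wed-AM→Xiong, Wed-PM→Eriksen+Chen, Thu-AM→Xiong.
Total: 22 + 22 + 32 + 26 + 22 + 36 + 26 + 32 + 36 + 26 = £280.

£280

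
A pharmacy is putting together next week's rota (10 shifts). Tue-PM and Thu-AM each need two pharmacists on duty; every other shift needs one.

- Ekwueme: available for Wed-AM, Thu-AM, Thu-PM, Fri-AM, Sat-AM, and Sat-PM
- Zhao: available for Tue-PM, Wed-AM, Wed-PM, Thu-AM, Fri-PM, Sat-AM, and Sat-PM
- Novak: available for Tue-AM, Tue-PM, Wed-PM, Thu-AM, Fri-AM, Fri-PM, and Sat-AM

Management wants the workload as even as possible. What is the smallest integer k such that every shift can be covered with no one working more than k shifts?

4

With 3 pharmacists and 12 worker-slots to fill, someone must work at least ⌈12/3⌉ = 4 shifts, so k ≥ 4.
k = 4 works: Tue-AM→Novak, Tue-PM→Zhao+Novak, Wed-AM→Ekwueme, Wed-PM→Zhao, Thu-AM→Zhao+Novak, Thu-PM→Ekwueme, Fri-AM→Ekwueme, Fri-PM→Zhao, Sat-AM→Novak, Sat-PM→Ekwueme.
Loads: Ekwueme 4, Zhao 4, Novak 4 — all ≤ 4.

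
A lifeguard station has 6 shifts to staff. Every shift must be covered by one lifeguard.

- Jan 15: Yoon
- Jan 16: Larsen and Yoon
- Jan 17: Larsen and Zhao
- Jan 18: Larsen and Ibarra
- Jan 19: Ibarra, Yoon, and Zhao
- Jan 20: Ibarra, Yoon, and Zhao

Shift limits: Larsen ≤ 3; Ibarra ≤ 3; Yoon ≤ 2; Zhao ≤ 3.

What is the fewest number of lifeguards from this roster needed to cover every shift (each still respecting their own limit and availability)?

3

6 slots to fill and no one can take more than 3, so at least ⌈6/3⌉ = 2 lifeguards are needed.
No set of 2 lifeguards can cover every shift (each such set leaves at least one shift with no one available or exceeds a cap).
Larsen, Ibarra, and Yoon alone can cover everything: Jan 15→Yoon, Jan 16→Larsen, Jan 17→Larsen, Jan 18→Larsen, Jan 19→Ibarra, Jan 20→Ibarra.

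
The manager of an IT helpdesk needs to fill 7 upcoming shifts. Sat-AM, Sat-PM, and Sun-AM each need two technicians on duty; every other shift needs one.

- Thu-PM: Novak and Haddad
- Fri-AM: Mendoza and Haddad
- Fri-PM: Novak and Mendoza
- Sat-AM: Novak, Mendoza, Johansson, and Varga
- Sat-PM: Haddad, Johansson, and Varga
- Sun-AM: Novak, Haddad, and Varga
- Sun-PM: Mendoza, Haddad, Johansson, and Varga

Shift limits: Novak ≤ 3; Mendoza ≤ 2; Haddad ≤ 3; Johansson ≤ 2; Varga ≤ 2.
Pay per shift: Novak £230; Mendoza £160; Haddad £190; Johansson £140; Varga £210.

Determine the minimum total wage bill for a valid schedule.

Picking the cheapest available technician for each shift independently would cost £1680, but that ignores the shift limits.
An optimal schedule: Thu-PM→Haddad, Fri-AM→Mendoza, Fri-PM→Mendoza, Sat-AM→Varga+Novak, Sat-PM→Johansson+Haddad, Sun-AM→Haddad+Varga, Sun-PM→Johansson.
Total: 190 + 160 + 160 + 210 + 230 + 140 + 190 + 190 + 210 + 140 = £1820.

£1820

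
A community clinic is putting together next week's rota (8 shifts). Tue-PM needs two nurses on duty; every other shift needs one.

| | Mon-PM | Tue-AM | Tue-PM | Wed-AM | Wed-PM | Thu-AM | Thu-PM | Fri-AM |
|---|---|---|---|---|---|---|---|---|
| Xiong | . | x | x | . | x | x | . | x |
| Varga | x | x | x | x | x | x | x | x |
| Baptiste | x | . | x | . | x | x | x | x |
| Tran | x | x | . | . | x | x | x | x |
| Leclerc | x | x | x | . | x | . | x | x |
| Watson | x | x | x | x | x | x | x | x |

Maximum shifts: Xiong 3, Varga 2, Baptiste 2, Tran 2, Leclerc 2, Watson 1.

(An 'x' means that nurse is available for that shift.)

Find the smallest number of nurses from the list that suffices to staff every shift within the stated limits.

9 slots to fill and no one can take more than 3, so at least ⌈9/3⌉ = 3 nurses are needed.
Any 3 nurses together have capacity at most 3+2+2 = 7 < 9 slots, so 3 can never suffice.
Xiong, Varga, Baptiste, and Tran alone can cover everything: Mon-PM→Varga, Tue-AM→Xiong, Tue-PM→Xiong+Baptiste, Wed-AM→Varga, Wed-PM→Xiong, Thu-AM→Tran, Thu-PM→Baptiste, Fri-AM→Tran.

4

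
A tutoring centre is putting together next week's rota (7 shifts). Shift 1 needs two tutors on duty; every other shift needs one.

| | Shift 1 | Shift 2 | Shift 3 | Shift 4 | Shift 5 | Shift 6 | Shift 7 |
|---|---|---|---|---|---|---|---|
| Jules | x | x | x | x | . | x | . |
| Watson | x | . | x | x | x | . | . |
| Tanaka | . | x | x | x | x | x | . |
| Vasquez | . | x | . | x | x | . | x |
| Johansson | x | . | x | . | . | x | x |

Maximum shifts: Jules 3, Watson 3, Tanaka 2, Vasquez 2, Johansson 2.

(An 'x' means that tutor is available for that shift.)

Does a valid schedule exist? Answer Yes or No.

Yes

One valid schedule: Shift 1→Jules+Watson, Shift 2→Jules, Shift 3→Watson, Shift 4→Tanaka, Shift 5→Watson, Shift 6→Jules, Shift 7→Vasquez.
Loads: Jules 3/3, Watson 3/3, Tanaka 1/2, Vasquez 1/2, Johansson 0/2 — all within limits.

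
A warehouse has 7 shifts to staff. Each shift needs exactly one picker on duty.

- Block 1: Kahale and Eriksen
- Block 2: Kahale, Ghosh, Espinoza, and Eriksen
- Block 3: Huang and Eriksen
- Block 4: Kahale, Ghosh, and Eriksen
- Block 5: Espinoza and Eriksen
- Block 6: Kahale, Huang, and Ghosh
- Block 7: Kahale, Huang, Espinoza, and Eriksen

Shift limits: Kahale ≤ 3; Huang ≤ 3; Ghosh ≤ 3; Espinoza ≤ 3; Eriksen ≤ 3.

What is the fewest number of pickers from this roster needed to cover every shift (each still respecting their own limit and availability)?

7 slots to fill and no one can take more than 3, so at least ⌈7/3⌉ = 3 pickers are needed.
Kahale, Huang, and Espinoza alone can cover everything: Block 1→Kahale, Block 2→Kahale, Block 3→Huang, Block 4→Kahale, Block 5→Espinoza, Block 6→Huang, Block 7→Huang.

3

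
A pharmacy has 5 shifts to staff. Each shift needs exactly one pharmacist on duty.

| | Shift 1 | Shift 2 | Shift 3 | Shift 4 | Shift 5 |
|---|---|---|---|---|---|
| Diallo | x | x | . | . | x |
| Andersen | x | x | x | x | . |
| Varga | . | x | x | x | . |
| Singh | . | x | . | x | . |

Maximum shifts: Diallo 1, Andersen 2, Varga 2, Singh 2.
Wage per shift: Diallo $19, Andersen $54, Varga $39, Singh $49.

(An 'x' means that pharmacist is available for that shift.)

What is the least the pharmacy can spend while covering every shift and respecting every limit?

$200

Shift 5 can only be covered by Diallo, so that assignment is forced.
Picking the cheapest available pharmacist for each shift independently would cost $135, but that ignores the shift limits.
An optimal schedule: Shift 1→Andersen, Shift 2→Singh, Shift 3→Varga, Shift 4→Varga, Shift 5→Diallo.
Total: 54 + 49 + 39 + 39 + 19 = $200.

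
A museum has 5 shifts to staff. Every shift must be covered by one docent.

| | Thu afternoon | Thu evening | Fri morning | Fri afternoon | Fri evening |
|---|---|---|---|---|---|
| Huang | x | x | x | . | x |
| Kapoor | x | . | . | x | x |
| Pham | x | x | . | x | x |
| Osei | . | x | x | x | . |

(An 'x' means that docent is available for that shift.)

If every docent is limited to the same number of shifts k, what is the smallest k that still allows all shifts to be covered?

With 4 docents and 5 worker-slots to fill, someone must work at least ⌈5/4⌉ = 2 shifts, so k ≥ 2.
k = 2 works: Thu afternoon→Huang, Thu evening→Pham, Fri morning→Huang, Fri afternoon→Kapoor, Fri evening→Kapoor.
Loads: Huang 2, Kapoor 2, Pham 1, Osei 0 — all ≤ 2.

2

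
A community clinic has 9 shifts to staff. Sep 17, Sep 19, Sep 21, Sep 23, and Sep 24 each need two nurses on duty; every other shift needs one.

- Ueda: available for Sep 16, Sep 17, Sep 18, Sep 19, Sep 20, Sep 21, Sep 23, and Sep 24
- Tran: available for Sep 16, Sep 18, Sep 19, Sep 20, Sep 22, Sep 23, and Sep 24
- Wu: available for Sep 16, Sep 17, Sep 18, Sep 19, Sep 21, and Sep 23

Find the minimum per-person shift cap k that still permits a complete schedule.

With 3 nurses and 14 worker-slots to fill, someone must work at least ⌈14/3⌉ = 5 shifts, so k ≥ 5.
k = 5 works: Sep 16→Ueda, Sep 17→Ueda+Wu, Sep 18→Tran, Sep 19→Tran+Wu, Sep 20→Ueda, Sep 21→Ueda+Wu, Sep 22→Tran, Sep 23→Tran+Wu, Sep 24→Ueda+Tran.
Loads: Ueda 5, Tran 5, Wu 4 — all ≤ 5.

5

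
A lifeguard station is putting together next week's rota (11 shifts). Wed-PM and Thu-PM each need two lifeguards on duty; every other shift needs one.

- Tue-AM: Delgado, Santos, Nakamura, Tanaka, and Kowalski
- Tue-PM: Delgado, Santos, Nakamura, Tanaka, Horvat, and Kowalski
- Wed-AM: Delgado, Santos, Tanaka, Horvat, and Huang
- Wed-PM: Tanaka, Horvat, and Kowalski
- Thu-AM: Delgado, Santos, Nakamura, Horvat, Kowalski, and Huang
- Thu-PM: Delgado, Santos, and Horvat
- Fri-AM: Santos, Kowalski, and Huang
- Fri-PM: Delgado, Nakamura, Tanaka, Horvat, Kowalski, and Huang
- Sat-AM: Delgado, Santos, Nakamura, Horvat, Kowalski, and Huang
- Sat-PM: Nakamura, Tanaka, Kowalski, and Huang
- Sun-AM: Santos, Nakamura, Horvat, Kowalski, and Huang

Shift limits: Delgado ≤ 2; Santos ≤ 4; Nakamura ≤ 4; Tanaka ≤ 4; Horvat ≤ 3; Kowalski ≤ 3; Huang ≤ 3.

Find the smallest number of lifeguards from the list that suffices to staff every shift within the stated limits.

13 slots to fill and no one can take more than 4, so at least ⌈13/4⌉ = 4 lifeguards are needed.
Delgado, Santos, Tanaka, and Horvat alone can cover everything: Tue-AM→Delgado, Tue-PM→Tanaka, Wed-AM→Horvat, Wed-PM→Tanaka+Horvat, Thu-AM→Delgado, Thu-PM→Santos+Horvat, Fri-AM→Santos, Fri-PM→Tanaka, Sat-AM→Santos, Sat-PM→Tanaka, Sun-AM→Santos.

4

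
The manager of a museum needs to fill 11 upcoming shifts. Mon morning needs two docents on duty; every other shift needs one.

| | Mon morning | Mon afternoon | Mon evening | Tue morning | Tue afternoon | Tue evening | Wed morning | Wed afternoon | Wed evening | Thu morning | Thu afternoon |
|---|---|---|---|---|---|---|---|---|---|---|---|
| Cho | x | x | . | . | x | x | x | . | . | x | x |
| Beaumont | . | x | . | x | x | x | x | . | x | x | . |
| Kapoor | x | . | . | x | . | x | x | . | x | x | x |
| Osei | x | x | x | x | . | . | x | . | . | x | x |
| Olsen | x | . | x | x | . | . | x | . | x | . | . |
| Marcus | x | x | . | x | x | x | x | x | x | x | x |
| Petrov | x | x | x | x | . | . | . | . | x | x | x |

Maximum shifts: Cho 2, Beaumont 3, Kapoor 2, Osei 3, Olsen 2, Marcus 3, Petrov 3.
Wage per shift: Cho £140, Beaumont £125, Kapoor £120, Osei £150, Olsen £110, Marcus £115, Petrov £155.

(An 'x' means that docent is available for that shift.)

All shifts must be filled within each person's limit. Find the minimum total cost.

Wed afternoon can only be covered by Marcus, so that assignment is forced.
Picking the cheapest available docent for each shift independently would cost £1355, but that ignores the shift limits.
An optimal schedule: Mon morning→Kapoor+Cho, Mon afternoon→Beaumont, Mon evening→Olsen, Tue morning→Beaumont, Tue afternoon→Marcus, Tue evening→Marcus, Wed morning→Beaumont, Wed afternoon→Marcus, Wed evening→Olsen, Thu morning→Cho, Thu afternoon→Kapoor.
Total: 120 + 140 + 125 + 110 + 125 + 115 + 115 + 125 + 115 + 110 + 140 + 120 = £1460.

£1460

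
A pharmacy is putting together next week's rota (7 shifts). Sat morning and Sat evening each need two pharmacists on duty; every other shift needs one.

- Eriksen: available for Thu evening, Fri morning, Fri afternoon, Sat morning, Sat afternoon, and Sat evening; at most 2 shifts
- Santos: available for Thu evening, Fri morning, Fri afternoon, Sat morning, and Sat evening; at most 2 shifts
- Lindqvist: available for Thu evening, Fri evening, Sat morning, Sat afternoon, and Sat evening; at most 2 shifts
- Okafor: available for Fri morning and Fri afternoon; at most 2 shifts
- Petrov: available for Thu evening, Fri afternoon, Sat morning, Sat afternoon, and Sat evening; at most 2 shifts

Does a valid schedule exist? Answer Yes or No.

Fri evening can only be covered by Lindqvist, so that assignment is forced.
One valid schedule: Thu evening→Santos, Fri morning→Eriksen, Fri afternoon→Okafor, Fri evening→Lindqvist, Sat morning→Santos+Petrov, Sat afternoon→Eriksen, Sat evening→Lindqvist+Petrov.
Loads: Eriksen 2/2, Santos 2/2, Lindqvist 2/2, Okafor 1/2, Petrov 2/2 — all within limits.

Yes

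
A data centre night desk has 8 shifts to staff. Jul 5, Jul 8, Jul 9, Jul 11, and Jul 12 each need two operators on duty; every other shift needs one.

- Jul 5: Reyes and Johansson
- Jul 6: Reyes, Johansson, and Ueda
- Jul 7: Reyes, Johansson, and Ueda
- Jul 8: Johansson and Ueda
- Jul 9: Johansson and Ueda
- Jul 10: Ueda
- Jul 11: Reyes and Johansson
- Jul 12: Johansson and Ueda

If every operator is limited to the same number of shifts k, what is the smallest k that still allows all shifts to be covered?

5

With 3 operators and 13 worker-slots to fill, someone must work at least ⌈13/3⌉ = 5 shifts, so k ≥ 5.
k = 5 works: Jul 5→Reyes+Johansson, Jul 6→Reyes, Jul 7→Reyes, Jul 8→Johansson+Ueda, Jul 9→Johansson+Ueda, Jul 10→Ueda, Jul 11→Reyes+Johansson, Jul 12→Johansson+Ueda.
Loads: Reyes 4, Johansson 5, Ueda 4 — all ≤ 5.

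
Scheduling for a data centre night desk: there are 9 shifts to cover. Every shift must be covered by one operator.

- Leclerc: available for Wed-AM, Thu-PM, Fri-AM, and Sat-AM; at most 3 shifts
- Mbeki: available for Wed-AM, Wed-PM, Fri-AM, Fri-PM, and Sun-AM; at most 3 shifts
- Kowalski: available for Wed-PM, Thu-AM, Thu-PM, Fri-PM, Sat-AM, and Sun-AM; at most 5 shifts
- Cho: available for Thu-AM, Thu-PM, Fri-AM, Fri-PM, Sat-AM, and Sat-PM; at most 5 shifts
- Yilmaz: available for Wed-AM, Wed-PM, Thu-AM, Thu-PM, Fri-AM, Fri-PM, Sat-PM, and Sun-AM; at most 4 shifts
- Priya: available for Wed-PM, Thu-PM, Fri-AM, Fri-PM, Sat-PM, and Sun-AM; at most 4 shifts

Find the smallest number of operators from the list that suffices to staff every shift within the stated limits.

2

9 slots to fill and no one can take more than 5, so at least ⌈9/5⌉ = 2 operators are needed.
Kowalski and Yilmaz alone can cover everything: Wed-AM→Yilmaz, Wed-PM→Kowalski, Thu-AM→Kowalski, Thu-PM→Kowalski, Fri-AM→Yilmaz, Fri-PM→Kowalski, Sat-AM→Kowalski, Sat-PM→Yilmaz, Sun-AM→Yilmaz.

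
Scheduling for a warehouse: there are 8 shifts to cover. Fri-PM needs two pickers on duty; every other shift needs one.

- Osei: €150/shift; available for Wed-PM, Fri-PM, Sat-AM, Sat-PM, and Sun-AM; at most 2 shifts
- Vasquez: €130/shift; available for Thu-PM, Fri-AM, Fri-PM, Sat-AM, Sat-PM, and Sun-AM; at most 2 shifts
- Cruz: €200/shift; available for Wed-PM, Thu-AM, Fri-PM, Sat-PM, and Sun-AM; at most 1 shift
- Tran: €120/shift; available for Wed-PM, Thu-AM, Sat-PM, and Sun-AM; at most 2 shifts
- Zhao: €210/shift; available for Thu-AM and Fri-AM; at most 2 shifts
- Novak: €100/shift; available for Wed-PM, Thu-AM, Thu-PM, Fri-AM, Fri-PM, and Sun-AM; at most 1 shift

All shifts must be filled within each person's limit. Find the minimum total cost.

€1310

Picking the cheapest available picker for each shift independently would cost €980, but that ignores the shift limits.
An optimal schedule: Wed-PM→Osei, Thu-AM→Zhao, Thu-PM→Vasquez, Fri-AM→Vasquez, Fri-PM→Cruz+Novak, Sat-AM→Osei, Sat-PM→Tran, Sun-AM→Tran.
Total: 150 + 210 + 130 + 130 + 200 + 100 + 150 + 120 + 120 = €1310.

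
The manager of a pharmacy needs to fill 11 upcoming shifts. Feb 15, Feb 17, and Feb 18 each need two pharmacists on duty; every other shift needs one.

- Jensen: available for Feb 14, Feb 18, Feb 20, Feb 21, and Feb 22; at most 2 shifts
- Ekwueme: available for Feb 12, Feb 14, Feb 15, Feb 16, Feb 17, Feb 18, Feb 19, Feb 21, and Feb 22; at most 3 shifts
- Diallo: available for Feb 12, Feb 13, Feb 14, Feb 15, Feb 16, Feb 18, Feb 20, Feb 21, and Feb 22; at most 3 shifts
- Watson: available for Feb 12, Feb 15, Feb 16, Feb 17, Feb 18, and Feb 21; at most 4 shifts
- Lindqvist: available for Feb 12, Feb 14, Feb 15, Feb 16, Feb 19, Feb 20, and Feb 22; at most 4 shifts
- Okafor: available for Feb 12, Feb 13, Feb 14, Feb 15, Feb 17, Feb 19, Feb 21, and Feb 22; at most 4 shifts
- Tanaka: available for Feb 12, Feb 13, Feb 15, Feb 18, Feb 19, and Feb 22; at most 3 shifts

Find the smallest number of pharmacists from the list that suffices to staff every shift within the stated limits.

14 slots to fill and no one can take more than 4, so at least ⌈14/4⌉ = 4 pharmacists are needed.
Jensen, Watson, Lindqvist, and Okafor alone can cover everything: Feb 12→Watson, Feb 13→Okafor, Feb 14→Lindqvist, Feb 15→Lindqvist+Okafor, Feb 16→Watson, Feb 17→Watson+Okafor, Feb 18→Jensen+Watson, Feb 19→Lindqvist, Feb 20→Jensen, Feb 21→Okafor, Feb 22→Lindqvist.

4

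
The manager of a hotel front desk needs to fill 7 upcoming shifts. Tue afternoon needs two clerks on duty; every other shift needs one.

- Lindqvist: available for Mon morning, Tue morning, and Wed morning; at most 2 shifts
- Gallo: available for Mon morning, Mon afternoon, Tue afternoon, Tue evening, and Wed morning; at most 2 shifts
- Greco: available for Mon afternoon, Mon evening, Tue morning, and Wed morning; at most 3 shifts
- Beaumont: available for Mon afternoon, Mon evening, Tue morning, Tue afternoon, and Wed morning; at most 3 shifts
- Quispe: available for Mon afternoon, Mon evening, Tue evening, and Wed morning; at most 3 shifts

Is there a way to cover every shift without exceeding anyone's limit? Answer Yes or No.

Yes

Tue afternoon can only be covered by Gallo and Beaumont, so that assignment is forced.
One valid schedule: Mon morning→Lindqvist, Mon afternoon→Greco, Mon evening→Greco, Tue morning→Lindqvist, Tue afternoon→Gallo+Beaumont, Tue evening→Gallo, Wed morning→Greco.
Loads: Lindqvist 2/2, Gallo 2/2, Greco 3/3, Beaumont 1/3, Quispe 0/3 — all within limits.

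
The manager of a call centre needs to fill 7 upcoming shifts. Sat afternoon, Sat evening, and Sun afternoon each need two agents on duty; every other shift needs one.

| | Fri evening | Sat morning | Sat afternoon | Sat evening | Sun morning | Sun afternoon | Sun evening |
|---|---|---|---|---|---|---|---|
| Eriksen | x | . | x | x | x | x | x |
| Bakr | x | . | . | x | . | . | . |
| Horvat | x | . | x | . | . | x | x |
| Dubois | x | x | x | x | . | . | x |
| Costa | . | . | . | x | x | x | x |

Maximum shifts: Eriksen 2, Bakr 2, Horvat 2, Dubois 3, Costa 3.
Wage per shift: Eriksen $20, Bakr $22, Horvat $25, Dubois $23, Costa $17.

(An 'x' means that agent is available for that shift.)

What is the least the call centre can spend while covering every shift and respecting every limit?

Sat morning can only be covered by Dubois, so that assignment is forced.
Picking the cheapest available agent for each shift independently would cost $194, but that ignores the shift limits.
An optimal schedule: Fri evening→Bakr, Sat morning→Dubois, Sat afternoon→Eriksen+Dubois, Sat evening→Bakr+Dubois, Sun morning→Costa, Sun afternoon→Costa+Eriksen, Sun evening→Costa.
Total: 22 + 23 + 20 + 23 + 22 + 23 + 17 + 17 + 20 + 17 = $204.

$204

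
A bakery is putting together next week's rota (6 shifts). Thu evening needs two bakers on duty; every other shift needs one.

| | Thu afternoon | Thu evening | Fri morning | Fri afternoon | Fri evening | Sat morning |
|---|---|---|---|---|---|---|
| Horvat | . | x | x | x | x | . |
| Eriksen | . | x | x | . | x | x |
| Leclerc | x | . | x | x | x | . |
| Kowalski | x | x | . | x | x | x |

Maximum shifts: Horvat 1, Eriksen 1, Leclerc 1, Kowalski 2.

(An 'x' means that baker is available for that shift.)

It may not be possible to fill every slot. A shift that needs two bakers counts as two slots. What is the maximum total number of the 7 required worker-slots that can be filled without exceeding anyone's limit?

Total capacity across all bakers is 1+1+1+2 = 5, and 7 slots are needed, so at most 5 can be filled.
An assignment achieving 5: Thu afternoon→Leclerc, Thu evening→Horvat+Kowalski, Fri afternoon→Kowalski, Sat morning→Eriksen.
Loads: Horvat 1/1, Eriksen 1/1, Leclerc 1/1, Kowalski 2/2.

5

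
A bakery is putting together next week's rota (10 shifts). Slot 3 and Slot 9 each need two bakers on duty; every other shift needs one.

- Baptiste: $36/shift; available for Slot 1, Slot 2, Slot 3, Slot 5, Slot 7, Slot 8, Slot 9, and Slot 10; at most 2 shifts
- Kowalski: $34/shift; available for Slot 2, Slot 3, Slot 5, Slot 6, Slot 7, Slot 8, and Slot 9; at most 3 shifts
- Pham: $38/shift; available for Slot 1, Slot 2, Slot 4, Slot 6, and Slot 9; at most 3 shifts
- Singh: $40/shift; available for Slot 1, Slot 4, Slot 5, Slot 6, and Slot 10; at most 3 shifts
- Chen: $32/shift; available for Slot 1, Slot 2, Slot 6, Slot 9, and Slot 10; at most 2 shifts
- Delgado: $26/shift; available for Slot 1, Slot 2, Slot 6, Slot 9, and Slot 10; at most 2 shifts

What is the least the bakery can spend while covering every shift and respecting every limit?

$404

Slot 3 can only be covered by Baptiste and Kowalski, so that assignment is forced.
Picking the cheapest available baker for each shift independently would cost $372, but that ignores the shift limits.
An optimal schedule: Slot 1→Delgado, Slot 2→Chen, Slot 3→Kowalski+Baptiste, Slot 4→Pham, Slot 5→Baptiste, Slot 6→Pham, Slot 7→Kowalski, Slot 8→Kowalski, Slot 9→Chen+Pham, Slot 10→Delgado.
Total: 26 + 32 + 34 + 36 + 38 + 36 + 38 + 34 + 34 + 32 + 38 + 26 = $404.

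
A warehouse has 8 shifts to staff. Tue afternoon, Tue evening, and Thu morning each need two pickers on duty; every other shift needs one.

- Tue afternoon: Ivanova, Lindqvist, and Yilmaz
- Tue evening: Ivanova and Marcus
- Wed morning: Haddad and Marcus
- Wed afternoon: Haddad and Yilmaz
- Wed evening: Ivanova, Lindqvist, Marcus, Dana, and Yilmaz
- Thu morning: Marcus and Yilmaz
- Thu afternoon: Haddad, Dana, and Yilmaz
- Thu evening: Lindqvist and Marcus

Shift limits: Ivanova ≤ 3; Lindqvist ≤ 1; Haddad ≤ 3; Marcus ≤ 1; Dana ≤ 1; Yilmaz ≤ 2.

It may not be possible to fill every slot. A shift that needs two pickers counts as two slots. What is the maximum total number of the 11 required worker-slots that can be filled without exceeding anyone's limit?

Total capacity across all pickers is 3+1+3+1+1+2 = 11, and 11 slots are needed, so at most 11 can be filled.
Shifts {Tue evening, Thu morning} need 4 slots but only Ivanova, Marcus, and Yilmaz are available for them, supplying at most 3 — so at least 1 slot must go unfilled.
An assignment achieving 10: Tue afternoon→Ivanova+Yilmaz, Tue evening→Ivanova+Marcus, Wed morning→Haddad, Wed afternoon→Haddad, Wed evening→Ivanova, Thu morning→Yilmaz, Thu afternoon→Haddad, Thu evening→Lindqvist.
Loads: Ivanova 3/3, Lindqvist 1/1, Haddad 3/3, Marcus 1/1, Dana 0/1, Yilmaz 2/2.

10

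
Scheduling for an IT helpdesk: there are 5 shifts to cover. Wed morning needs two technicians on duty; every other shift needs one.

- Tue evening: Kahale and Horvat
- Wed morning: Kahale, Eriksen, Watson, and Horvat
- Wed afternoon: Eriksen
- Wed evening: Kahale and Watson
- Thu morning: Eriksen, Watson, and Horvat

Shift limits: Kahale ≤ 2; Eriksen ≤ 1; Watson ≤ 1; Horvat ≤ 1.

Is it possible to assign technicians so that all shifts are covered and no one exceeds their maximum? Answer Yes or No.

Shifts {Tue evening, Wed morning, Wed afternoon, Wed evening, Thu morning} need 6 worker-slots in total, but the technicians available for any of those shifts (Kahale, Eriksen, Watson, and Horvat) can supply at most 5 among them. So no valid schedule exists.

No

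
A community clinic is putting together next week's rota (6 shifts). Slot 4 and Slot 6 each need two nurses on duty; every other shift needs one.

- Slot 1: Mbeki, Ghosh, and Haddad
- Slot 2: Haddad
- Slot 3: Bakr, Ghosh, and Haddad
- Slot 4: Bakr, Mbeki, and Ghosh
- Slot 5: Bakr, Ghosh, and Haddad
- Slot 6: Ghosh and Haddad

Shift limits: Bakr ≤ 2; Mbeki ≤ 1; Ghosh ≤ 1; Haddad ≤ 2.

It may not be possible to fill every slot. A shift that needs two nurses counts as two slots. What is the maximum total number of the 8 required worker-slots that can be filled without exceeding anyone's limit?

Total capacity across all nurses is 2+1+1+2 = 6, and 8 slots are needed, so at most 6 can be filled.
An assignment achieving 6: Slot 1→Mbeki, Slot 2→Haddad, Slot 3→Bakr, Slot 4→Bakr, Slot 6→Ghosh+Haddad.
Loads: Bakr 2/2, Mbeki 1/1, Ghosh 1/1, Haddad 2/2.

6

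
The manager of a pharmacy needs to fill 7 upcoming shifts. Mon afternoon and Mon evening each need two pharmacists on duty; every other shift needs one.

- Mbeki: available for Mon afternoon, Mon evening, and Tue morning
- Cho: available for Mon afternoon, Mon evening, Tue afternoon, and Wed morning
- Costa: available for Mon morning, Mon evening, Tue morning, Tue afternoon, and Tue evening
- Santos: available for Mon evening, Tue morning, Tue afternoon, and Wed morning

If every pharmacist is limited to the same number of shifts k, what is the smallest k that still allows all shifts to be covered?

3

With 4 pharmacists and 9 worker-slots to fill, someone must work at least ⌈9/4⌉ = 3 shifts, so k ≥ 3.
k = 3 works: Mon morning→Costa, Mon afternoon→Mbeki+Cho, Mon evening→Mbeki+Costa, Tue morning→Mbeki, Tue afternoon→Cho, Tue evening→Costa, Wed morning→Cho.
Loads: Mbeki 3, Cho 3, Costa 3, Santos 0 — all ≤ 3.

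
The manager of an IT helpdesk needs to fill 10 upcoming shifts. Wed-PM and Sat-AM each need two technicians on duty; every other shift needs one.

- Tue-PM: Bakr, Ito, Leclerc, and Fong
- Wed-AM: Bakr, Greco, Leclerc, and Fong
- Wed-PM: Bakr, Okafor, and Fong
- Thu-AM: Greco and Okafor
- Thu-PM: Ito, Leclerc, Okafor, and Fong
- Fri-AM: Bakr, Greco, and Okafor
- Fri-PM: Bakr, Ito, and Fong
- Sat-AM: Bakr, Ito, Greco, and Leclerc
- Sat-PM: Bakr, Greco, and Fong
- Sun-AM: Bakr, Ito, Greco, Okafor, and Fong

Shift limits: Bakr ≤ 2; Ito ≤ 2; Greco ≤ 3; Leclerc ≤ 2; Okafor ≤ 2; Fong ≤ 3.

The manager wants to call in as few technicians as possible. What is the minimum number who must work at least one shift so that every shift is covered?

12 slots to fill and no one can take more than 3, so at least ⌈12/3⌉ = 4 technicians are needed.
Any 4 technicians together have capacity at most 3+3+2+2 = 10 < 12 slots, so 4 can never suffice.
Bakr, Ito, Greco, Leclerc, and Fong alone can cover everything: Tue-PM→Leclerc, Wed-AM→Fong, Wed-PM→Bakr+Fong, Thu-AM→Greco, Thu-PM→Ito, Fri-AM→Bakr, Fri-PM→Ito, Sat-AM→Greco+Leclerc, Sat-PM→Greco, Sun-AM→Fong.

5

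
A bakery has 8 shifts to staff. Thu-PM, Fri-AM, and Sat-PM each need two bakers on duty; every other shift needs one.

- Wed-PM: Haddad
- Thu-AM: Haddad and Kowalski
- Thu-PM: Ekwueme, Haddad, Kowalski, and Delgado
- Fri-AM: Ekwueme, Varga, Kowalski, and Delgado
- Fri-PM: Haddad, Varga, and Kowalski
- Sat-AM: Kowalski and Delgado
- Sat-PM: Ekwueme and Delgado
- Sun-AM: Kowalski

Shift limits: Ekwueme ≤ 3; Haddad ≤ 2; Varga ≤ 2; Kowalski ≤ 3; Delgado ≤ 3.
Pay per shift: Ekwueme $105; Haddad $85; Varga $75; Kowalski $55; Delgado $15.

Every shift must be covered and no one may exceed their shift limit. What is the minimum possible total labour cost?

Wed-PM can only be covered by Haddad, so that assignment is forced.
Sat-PM can only be covered by Ekwueme and Delgado, so that assignment is forced.
Sun-AM can only be covered by Kowalski, so that assignment is forced.
Picking the cheapest available baker for each shift independently would cost $525, but that ignores the shift limits.
An optimal schedule: Wed-PM→Haddad, Thu-AM→Kowalski, Thu-PM→Delgado+Haddad, Fri-AM→Kowalski+Varga, Fri-PM→Varga, Sat-AM→Delgado, Sat-PM→Delgado+Ekwueme, Sun-AM→Kowalski.
Total: 85 + 55 + 15 + 85 + 55 + 75 + 75 + 15 + 15 + 105 + 55 = $635.

$635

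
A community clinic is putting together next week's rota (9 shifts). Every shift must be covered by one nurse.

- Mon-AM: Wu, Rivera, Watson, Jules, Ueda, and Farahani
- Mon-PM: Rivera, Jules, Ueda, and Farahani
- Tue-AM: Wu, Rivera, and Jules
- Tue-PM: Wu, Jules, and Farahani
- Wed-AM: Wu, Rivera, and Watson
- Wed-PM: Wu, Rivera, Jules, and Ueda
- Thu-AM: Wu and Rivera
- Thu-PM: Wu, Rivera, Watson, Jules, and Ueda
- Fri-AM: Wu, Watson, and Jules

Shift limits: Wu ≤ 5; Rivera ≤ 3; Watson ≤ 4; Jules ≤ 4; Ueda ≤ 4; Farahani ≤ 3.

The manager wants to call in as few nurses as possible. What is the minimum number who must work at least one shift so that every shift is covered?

9 slots to fill and no one can take more than 5, so at least ⌈9/5⌉ = 2 nurses are needed.
Wu and Jules alone can cover everything: Mon-AM→Wu, Mon-PM→Jules, Tue-AM→Wu, Tue-PM→Wu, Wed-AM→Wu, Wed-PM→Jules, Thu-AM→Wu, Thu-PM→Jules, Fri-AM→Jules.

2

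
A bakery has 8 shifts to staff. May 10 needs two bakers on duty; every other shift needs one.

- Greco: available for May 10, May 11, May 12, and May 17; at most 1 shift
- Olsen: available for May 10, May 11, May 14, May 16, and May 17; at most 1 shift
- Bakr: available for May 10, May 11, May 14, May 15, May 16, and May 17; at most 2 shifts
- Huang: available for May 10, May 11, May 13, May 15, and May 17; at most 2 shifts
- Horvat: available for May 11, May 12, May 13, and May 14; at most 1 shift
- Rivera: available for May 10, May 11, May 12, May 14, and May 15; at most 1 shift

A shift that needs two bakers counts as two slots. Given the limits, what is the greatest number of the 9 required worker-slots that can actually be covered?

Total capacity across all bakers is 1+1+2+2+1+1 = 8, and 9 slots are needed, so at most 8 can be filled.
An assignment achieving 8: May 10→Rivera, May 11→Horvat, May 12→Greco, May 13→Huang, May 14→Bakr, May 15→Bakr, May 16→Olsen, May 17→Huang.
Loads: Greco 1/1, Olsen 1/1, Bakr 2/2, Huang 2/2, Horvat 1/1, Rivera 1/1.

8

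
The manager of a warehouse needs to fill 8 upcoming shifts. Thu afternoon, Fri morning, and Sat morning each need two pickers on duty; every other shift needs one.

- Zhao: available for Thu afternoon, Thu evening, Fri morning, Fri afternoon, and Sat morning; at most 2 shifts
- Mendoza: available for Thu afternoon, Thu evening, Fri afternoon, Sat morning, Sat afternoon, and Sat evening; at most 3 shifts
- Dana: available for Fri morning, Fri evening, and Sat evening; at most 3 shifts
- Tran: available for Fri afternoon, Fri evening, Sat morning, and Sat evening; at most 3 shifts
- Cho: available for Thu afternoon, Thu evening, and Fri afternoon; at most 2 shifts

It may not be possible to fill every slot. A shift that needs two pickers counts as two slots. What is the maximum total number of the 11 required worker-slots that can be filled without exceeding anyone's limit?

11

Total capacity across all pickers is 2+3+3+3+2 = 13, and 11 slots are needed, so at most 11 can be filled.
An assignment achieving 11: Thu afternoon→Zhao+Mendoza, Thu evening→Cho, Fri morning→Zhao+Dana, Fri afternoon→Tran, Fri evening→Dana, Sat morning→Mendoza+Tran, Sat afternoon→Mendoza, Sat evening→Dana.
Loads: Zhao 2/2, Mendoza 3/3, Dana 3/3, Tran 2/3, Cho 1/2.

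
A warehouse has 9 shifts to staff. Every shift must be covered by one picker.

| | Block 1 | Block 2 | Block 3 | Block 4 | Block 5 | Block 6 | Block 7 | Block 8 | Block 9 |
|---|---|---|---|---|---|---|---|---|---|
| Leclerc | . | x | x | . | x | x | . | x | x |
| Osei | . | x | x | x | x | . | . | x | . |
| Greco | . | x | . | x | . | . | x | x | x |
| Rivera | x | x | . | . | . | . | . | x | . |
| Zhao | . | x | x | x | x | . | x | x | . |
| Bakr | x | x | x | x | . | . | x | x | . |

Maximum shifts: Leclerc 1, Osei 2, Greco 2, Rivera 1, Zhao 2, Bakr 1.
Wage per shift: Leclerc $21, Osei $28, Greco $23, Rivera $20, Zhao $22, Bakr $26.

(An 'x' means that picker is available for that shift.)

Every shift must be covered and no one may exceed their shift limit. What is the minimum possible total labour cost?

Block 6 can only be covered by Leclerc, so that assignment is forced.
Picking the cheapest available picker for each shift independently would cost $188, but that ignores the shift limits.
An optimal schedule: Block 1→Rivera, Block 2→Zhao, Block 3→Osei, Block 4→Zhao, Block 5→Osei, Block 6→Leclerc, Block 7→Greco, Block 8→Bakr, Block 9→Greco.
Total: 20 + 22 + 28 + 22 + 28 + 21 + 23 + 26 + 23 = $213.

$213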